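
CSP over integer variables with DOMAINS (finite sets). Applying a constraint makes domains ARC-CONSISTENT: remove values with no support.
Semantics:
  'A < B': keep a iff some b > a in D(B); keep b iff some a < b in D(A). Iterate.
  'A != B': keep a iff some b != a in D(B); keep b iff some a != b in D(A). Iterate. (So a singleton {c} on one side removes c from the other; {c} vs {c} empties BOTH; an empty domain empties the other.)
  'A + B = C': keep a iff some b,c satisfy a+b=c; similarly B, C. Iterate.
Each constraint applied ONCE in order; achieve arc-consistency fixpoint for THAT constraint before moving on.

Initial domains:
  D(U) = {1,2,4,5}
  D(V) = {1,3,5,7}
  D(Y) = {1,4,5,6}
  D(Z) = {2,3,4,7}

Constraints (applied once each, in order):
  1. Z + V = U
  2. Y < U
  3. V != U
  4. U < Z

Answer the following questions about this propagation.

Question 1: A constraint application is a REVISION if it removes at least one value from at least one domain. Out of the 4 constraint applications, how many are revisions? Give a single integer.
Constraint 1 (Z + V = U) on D(Z)={2,3,4,7} D(V)={1,3,5,7} D(U)={1,2,4,5}: Z {2,3,4,7}->{2,3,4}; V {1,3,5,7}->{1,3}; U {1,2,4,5}->{4,5} => REVISION
Constraint 2 (Y < U) on D(Y)={1,4,5,6} D(U)={4,5}: Y {1,4,5,6}->{1,4} => REVISION
Constraint 3 (V != U) on D(V)={1,3} D(U)={4,5}: no change => not a revision
Constraint 4 (U < Z) on D(U)={4,5} D(Z)={2,3,4}: U {4,5}->{}; Z {2,3,4}->{} => REVISION
Total revisions = 3

Answer: 3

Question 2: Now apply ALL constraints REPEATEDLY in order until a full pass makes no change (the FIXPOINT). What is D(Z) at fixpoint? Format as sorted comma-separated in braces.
pass 0 (initial): D(Z)={2,3,4,7}
pass 1: U {1,2,4,5}->{}; V {1,3,5,7}->{1,3}; Y {1,4,5,6}->{1,4}; Z {2,3,4,7}->{}
pass 2: V {1,3}->{}; Y {1,4}->{}
pass 3: no change
Fixpoint after 3 passes: D(Z) = {}

Answer: {}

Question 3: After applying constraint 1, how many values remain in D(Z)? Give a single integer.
Answer: 3

Derivation:
Constraint 1 (Z + V = U) on D(Z)={2,3,4,7} D(V)={1,3,5,7} D(U)={1,2,4,5}: Z {2,3,4,7}->{2,3,4}; V {1,3,5,7}->{1,3}; U {1,2,4,5}->{4,5}
So after constraint 1: D(Z)={2,3,4}, size = 3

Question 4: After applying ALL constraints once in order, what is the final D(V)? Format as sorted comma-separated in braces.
Constraint 1 (Z + V = U) on D(Z)={2,3,4,7} D(V)={1,3,5,7} D(U)={1,2,4,5}: Z {2,3,4,7}->{2,3,4}; V {1,3,5,7}->{1,3}; U {1,2,4,5}->{4,5}
Constraint 2 (Y < U) on D(Y)={1,4,5,6} D(U)={4,5}: Y {1,4,5,6}->{1,4}
Constraint 3 (V != U) on D(V)={1,3} D(U)={4,5}: no change
Constraint 4 (U < Z) on D(U)={4,5} D(Z)={2,3,4}: U {4,5}->{}; Z {2,3,4}->{}
So after all 4 constraints: D(V) = {1,3}

Answer: {1,3}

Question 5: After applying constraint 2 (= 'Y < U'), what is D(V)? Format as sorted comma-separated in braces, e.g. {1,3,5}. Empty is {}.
Answer: {1,3}

Derivation:
Constraint 1 (Z + V = U) on D(Z)={2,3,4,7} D(V)={1,3,5,7} D(U)={1,2,4,5}: Z {2,3,4,7}->{2,3,4}; V {1,3,5,7}->{1,3}; U {1,2,4,5}->{4,5}
Constraint 2 (Y < U) on D(Y)={1,4,5,6} D(U)={4,5}: Y {1,4,5,6}->{1,4}
So after constraint 2: D(V) = {1,3}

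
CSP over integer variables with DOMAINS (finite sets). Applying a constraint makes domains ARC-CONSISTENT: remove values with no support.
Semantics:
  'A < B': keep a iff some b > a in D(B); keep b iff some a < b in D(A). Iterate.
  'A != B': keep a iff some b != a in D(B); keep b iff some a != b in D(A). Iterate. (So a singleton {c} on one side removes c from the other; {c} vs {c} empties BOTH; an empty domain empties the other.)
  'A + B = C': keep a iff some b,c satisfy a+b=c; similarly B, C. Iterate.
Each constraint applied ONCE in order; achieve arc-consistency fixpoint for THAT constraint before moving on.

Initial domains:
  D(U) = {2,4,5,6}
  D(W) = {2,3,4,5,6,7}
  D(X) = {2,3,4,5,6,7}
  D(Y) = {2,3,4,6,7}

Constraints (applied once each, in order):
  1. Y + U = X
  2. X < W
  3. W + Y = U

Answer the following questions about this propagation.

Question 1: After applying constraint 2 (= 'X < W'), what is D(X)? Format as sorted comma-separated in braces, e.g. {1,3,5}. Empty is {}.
Constraint 1 (Y + U = X) on D(Y)={2,3,4,6,7} D(U)={2,4,5,6} D(X)={2,3,4,5,6,7}: Y {2,3,4,6,7}->{2,3,4}; U {2,4,5,6}->{2,4,5}; X {2,3,4,5,6,7}->{4,5,6,7}
Constraint 2 (X < W) on D(X)={4,5,6,7} D(W)={2,3,4,5,6,7}: X {4,5,6,7}->{4,5,6}; W {2,3,4,5,6,7}->{5,6,7}
So after constraint 2: D(X) = {4,5,6}

Answer: {4,5,6}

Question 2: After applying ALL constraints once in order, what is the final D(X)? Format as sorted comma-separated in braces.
Constraint 1 (Y + U = X) on D(Y)={2,3,4,6,7} D(U)={2,4,5,6} D(X)={2,3,4,5,6,7}: Y {2,3,4,6,7}->{2,3,4}; U {2,4,5,6}->{2,4,5}; X {2,3,4,5,6,7}->{4,5,6,7}
Constraint 2 (X < W) on D(X)={4,5,6,7} D(W)={2,3,4,5,6,7}: X {4,5,6,7}->{4,5,6}; W {2,3,4,5,6,7}->{5,6,7}
Constraint 3 (W + Y = U) on D(W)={5,6,7} D(Y)={2,3,4} D(U)={2,4,5}: W {5,6,7}->{}; Y {2,3,4}->{}; U {2,4,5}->{}
So after all 3 constraints: D(X) = {4,5,6}

Answer: {4,5,6}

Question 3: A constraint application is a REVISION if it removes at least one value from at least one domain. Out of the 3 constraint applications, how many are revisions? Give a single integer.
Constraint 1 (Y + U = X) on D(Y)={2,3,4,6,7} D(U)={2,4,5,6} D(X)={2,3,4,5,6,7}: Y {2,3,4,6,7}->{2,3,4}; U {2,4,5,6}->{2,4,5}; X {2,3,4,5,6,7}->{4,5,6,7} => REVISION
Constraint 2 (X < W) on D(X)={4,5,6,7} D(W)={2,3,4,5,6,7}: X {4,5,6,7}->{4,5,6}; W {2,3,4,5,6,7}->{5,6,7} => REVISION
Constraint 3 (W + Y = U) on D(W)={5,6,7} D(Y)={2,3,4} D(U)={2,4,5}: W {5,6,7}->{}; Y {2,3,4}->{}; U {2,4,5}->{} => REVISION
Total revisions = 3

Answer: 3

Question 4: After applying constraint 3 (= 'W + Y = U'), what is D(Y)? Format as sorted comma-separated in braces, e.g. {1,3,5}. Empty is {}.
Constraint 1 (Y + U = X) on D(Y)={2,3,4,6,7} D(U)={2,4,5,6} D(X)={2,3,4,5,6,7}: Y {2,3,4,6,7}->{2,3,4}; U {2,4,5,6}->{2,4,5}; X {2,3,4,5,6,7}->{4,5,6,7}
Constraint 2 (X < W) on D(X)={4,5,6,7} D(W)={2,3,4,5,6,7}: X {4,5,6,7}->{4,5,6}; W {2,3,4,5,6,7}->{5,6,7}
Constraint 3 (W + Y = U) on D(W)={5,6,7} D(Y)={2,3,4} D(U)={2,4,5}: W {5,6,7}->{}; Y {2,3,4}->{}; U {2,4,5}->{}
So after constraint 3: D(Y) = {}

Answer: {}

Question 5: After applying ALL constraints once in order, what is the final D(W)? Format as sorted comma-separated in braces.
Constraint 1 (Y + U = X) on D(Y)={2,3,4,6,7} D(U)={2,4,5,6} D(X)={2,3,4,5,6,7}: Y {2,3,4,6,7}->{2,3,4}; U {2,4,5,6}->{2,4,5}; X {2,3,4,5,6,7}->{4,5,6,7}
Constraint 2 (X < W) on D(X)={4,5,6,7} D(W)={2,3,4,5,6,7}: X {4,5,6,7}->{4,5,6}; W {2,3,4,5,6,7}->{5,6,7}
Constraint 3 (W + Y = U) on D(W)={5,6,7} D(Y)={2,3,4} D(U)={2,4,5}: W {5,6,7}->{}; Y {2,3,4}->{}; U {2,4,5}->{}
So after all 3 constraints: D(W) = {}

Answer: {}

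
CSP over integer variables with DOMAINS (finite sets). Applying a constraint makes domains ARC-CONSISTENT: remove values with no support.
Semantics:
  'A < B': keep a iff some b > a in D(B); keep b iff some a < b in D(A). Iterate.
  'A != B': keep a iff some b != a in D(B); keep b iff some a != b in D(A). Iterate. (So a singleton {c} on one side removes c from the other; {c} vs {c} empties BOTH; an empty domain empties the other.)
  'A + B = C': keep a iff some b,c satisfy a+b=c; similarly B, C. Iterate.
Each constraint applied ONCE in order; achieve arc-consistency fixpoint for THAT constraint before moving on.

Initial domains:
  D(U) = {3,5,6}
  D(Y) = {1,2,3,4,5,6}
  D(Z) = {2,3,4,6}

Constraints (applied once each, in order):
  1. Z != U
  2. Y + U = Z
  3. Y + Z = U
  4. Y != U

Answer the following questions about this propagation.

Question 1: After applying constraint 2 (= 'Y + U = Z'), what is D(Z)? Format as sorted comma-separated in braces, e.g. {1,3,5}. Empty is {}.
Answer: {4,6}

Derivation:
Constraint 1 (Z != U) on D(Z)={2,3,4,6} D(U)={3,5,6}: no change
Constraint 2 (Y + U = Z) on D(Y)={1,2,3,4,5,6} D(U)={3,5,6} D(Z)={2,3,4,6}: Y {1,2,3,4,5,6}->{1,3}; U {3,5,6}->{3,5}; Z {2,3,4,6}->{4,6}
So after constraint 2: D(Z) = {4,6}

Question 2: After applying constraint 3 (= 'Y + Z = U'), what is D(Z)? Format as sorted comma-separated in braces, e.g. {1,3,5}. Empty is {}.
Constraint 1 (Z != U) on D(Z)={2,3,4,6} D(U)={3,5,6}: no change
Constraint 2 (Y + U = Z) on D(Y)={1,2,3,4,5,6} D(U)={3,5,6} D(Z)={2,3,4,6}: Y {1,2,3,4,5,6}->{1,3}; U {3,5,6}->{3,5}; Z {2,3,4,6}->{4,6}
Constraint 3 (Y + Z = U) on D(Y)={1,3} D(Z)={4,6} D(U)={3,5}: Y {1,3}->{1}; Z {4,6}->{4}; U {3,5}->{5}
So after constraint 3: D(Z) = {4}

Answer: {4}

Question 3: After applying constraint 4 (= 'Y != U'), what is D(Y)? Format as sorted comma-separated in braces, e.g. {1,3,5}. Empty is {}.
Answer: {1}

Derivation:
Constraint 1 (Z != U) on D(Z)={2,3,4,6} D(U)={3,5,6}: no change
Constraint 2 (Y + U = Z) on D(Y)={1,2,3,4,5,6} D(U)={3,5,6} D(Z)={2,3,4,6}: Y {1,2,3,4,5,6}->{1,3}; U {3,5,6}->{3,5}; Z {2,3,4,6}->{4,6}
Constraint 3 (Y + Z = U) on D(Y)={1,3} D(Z)={4,6} D(U)={3,5}: Y {1,3}->{1}; Z {4,6}->{4}; U {3,5}->{5}
Constraint 4 (Y != U) on D(Y)={1} D(U)={5}: no change
So after constraint 4: D(Y) = {1}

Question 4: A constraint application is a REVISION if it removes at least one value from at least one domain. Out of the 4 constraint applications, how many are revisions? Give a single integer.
Answer: 2

Derivation:
Constraint 1 (Z != U) on D(Z)={2,3,4,6} D(U)={3,5,6}: no change => not a revision
Constraint 2 (Y + U = Z) on D(Y)={1,2,3,4,5,6} D(U)={3,5,6} D(Z)={2,3,4,6}: Y {1,2,3,4,5,6}->{1,3}; U {3,5,6}->{3,5}; Z {2,3,4,6}->{4,6} => REVISION
Constraint 3 (Y + Z = U) on D(Y)={1,3} D(Z)={4,6} D(U)={3,5}: Y {1,3}->{1}; Z {4,6}->{4}; U {3,5}->{5} => REVISION
Constraint 4 (Y != U) on D(Y)={1} D(U)={5}: no change => not a revision
Total revisions = 2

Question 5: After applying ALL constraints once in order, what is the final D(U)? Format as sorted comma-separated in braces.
Answer: {5}

Derivation:
Constraint 1 (Z != U) on D(Z)={2,3,4,6} D(U)={3,5,6}: no change
Constraint 2 (Y + U = Z) on D(Y)={1,2,3,4,5,6} D(U)={3,5,6} D(Z)={2,3,4,6}: Y {1,2,3,4,5,6}->{1,3}; U {3,5,6}->{3,5}; Z {2,3,4,6}->{4,6}
Constraint 3 (Y + Z = U) on D(Y)={1,3} D(Z)={4,6} D(U)={3,5}: Y {1,3}->{1}; Z {4,6}->{4}; U {3,5}->{5}
Constraint 4 (Y != U) on D(Y)={1} D(U)={5}: no change
So after all 4 constraints: D(U) = {5}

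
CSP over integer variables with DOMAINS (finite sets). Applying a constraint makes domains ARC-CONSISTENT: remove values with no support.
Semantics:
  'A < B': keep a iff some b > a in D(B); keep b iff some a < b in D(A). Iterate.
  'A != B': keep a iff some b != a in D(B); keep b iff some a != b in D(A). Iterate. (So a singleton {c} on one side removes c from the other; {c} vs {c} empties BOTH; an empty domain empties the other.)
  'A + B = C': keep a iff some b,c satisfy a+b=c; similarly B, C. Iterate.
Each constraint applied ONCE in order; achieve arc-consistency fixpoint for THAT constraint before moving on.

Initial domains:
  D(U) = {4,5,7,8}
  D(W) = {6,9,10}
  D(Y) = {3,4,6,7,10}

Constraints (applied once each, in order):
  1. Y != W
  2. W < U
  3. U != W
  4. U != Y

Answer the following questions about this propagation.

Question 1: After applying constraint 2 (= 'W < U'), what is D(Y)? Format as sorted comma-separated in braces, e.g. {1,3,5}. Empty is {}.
Answer: {3,4,6,7,10}

Derivation:
Constraint 1 (Y != W) on D(Y)={3,4,6,7,10} D(W)={6,9,10}: no change
Constraint 2 (W < U) on D(W)={6,9,10} D(U)={4,5,7,8}: W {6,9,10}->{6}; U {4,5,7,8}->{7,8}
So after constraint 2: D(Y) = {3,4,6,7,10}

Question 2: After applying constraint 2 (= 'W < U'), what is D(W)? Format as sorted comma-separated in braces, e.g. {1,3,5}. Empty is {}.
Constraint 1 (Y != W) on D(Y)={3,4,6,7,10} D(W)={6,9,10}: no change
Constraint 2 (W < U) on D(W)={6,9,10} D(U)={4,5,7,8}: W {6,9,10}->{6}; U {4,5,7,8}->{7,8}
So after constraint 2: D(W) = {6}

Answer: {6}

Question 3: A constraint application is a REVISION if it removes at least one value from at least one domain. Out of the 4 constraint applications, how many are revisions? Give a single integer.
Answer: 1

Derivation:
Constraint 1 (Y != W) on D(Y)={3,4,6,7,10} D(W)={6,9,10}: no change => not a revision
Constraint 2 (W < U) on D(W)={6,9,10} D(U)={4,5,7,8}: W {6,9,10}->{6}; U {4,5,7,8}->{7,8} => REVISION
Constraint 3 (U != W) on D(U)={7,8} D(W)={6}: no change => not a revision
Constraint 4 (U != Y) on D(U)={7,8} D(Y)={3,4,6,7,10}: no change => not a revision
Total revisions = 1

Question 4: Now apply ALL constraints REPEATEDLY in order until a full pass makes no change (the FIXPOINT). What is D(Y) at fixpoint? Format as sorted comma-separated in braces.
pass 0 (initial): D(Y)={3,4,6,7,10}
pass 1: U {4,5,7,8}->{7,8}; W {6,9,10}->{6}
pass 2: Y {3,4,6,7,10}->{3,4,7,10}
pass 3: no change
Fixpoint after 3 passes: D(Y) = {3,4,7,10}

Answer: {3,4,7,10}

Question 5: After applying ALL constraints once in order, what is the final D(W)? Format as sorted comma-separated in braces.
Constraint 1 (Y != W) on D(Y)={3,4,6,7,10} D(W)={6,9,10}: no change
Constraint 2 (W < U) on D(W)={6,9,10} D(U)={4,5,7,8}: W {6,9,10}->{6}; U {4,5,7,8}->{7,8}
Constraint 3 (U != W) on D(U)={7,8} D(W)={6}: no change
Constraint 4 (U != Y) on D(U)={7,8} D(Y)={3,4,6,7,10}: no change
So after all 4 constraints: D(W) = {6}

Answer: {6}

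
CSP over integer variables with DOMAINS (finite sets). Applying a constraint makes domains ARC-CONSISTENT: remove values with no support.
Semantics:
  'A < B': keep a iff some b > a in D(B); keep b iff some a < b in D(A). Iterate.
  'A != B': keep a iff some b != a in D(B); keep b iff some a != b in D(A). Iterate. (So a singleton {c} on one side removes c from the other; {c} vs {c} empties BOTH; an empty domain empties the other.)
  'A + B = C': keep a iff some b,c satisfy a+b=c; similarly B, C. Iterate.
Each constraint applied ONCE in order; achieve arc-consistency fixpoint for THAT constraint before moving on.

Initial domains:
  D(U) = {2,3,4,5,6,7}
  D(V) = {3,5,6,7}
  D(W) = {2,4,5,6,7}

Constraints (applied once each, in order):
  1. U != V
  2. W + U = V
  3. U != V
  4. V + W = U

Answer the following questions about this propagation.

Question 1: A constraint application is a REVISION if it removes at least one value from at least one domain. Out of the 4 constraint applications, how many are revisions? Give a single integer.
Answer: 2

Derivation:
Constraint 1 (U != V) on D(U)={2,3,4,5,6,7} D(V)={3,5,6,7}: no change => not a revision
Constraint 2 (W + U = V) on D(W)={2,4,5,6,7} D(U)={2,3,4,5,6,7} D(V)={3,5,6,7}: W {2,4,5,6,7}->{2,4,5}; U {2,3,4,5,6,7}->{2,3,4,5}; V {3,5,6,7}->{5,6,7} => REVISION
Constraint 3 (U != V) on D(U)={2,3,4,5} D(V)={5,6,7}: no change => not a revision
Constraint 4 (V + W = U) on D(V)={5,6,7} D(W)={2,4,5} D(U)={2,3,4,5}: V {5,6,7}->{}; W {2,4,5}->{}; U {2,3,4,5}->{} => REVISION
Total revisions = 2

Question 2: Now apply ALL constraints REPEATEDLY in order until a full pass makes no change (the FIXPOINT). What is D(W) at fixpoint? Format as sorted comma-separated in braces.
pass 0 (initial): D(W)={2,4,5,6,7}
pass 1: U {2,3,4,5,6,7}->{}; V {3,5,6,7}->{}; W {2,4,5,6,7}->{}
pass 2: no change
Fixpoint after 2 passes: D(W) = {}

Answer: {}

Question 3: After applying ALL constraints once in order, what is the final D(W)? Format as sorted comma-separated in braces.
Constraint 1 (U != V) on D(U)={2,3,4,5,6,7} D(V)={3,5,6,7}: no change
Constraint 2 (W + U = V) on D(W)={2,4,5,6,7} D(U)={2,3,4,5,6,7} D(V)={3,5,6,7}: W {2,4,5,6,7}->{2,4,5}; U {2,3,4,5,6,7}->{2,3,4,5}; V {3,5,6,7}->{5,6,7}
Constraint 3 (U != V) on D(U)={2,3,4,5} D(V)={5,6,7}: no change
Constraint 4 (V + W = U) on D(V)={5,6,7} D(W)={2,4,5} D(U)={2,3,4,5}: V {5,6,7}->{}; W {2,4,5}->{}; U {2,3,4,5}->{}
So after all 4 constraints: D(W) = {}

Answer: {}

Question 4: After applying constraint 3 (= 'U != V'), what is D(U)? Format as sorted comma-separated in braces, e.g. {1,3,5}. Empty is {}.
Constraint 1 (U != V) on D(U)={2,3,4,5,6,7} D(V)={3,5,6,7}: no change
Constraint 2 (W + U = V) on D(W)={2,4,5,6,7} D(U)={2,3,4,5,6,7} D(V)={3,5,6,7}: W {2,4,5,6,7}->{2,4,5}; U {2,3,4,5,6,7}->{2,3,4,5}; V {3,5,6,7}->{5,6,7}
Constraint 3 (U != V) on D(U)={2,3,4,5} D(V)={5,6,7}: no change
So after constraint 3: D(U) = {2,3,4,5}

Answer: {2,3,4,5}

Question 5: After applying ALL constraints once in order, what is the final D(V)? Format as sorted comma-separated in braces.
Answer: {}

Derivation:
Constraint 1 (U != V) on D(U)={2,3,4,5,6,7} D(V)={3,5,6,7}: no change
Constraint 2 (W + U = V) on D(W)={2,4,5,6,7} D(U)={2,3,4,5,6,7} D(V)={3,5,6,7}: W {2,4,5,6,7}->{2,4,5}; U {2,3,4,5,6,7}->{2,3,4,5}; V {3,5,6,7}->{5,6,7}
Constraint 3 (U != V) on D(U)={2,3,4,5} D(V)={5,6,7}: no change
Constraint 4 (V + W = U) on D(V)={5,6,7} D(W)={2,4,5} D(U)={2,3,4,5}: V {5,6,7}->{}; W {2,4,5}->{}; U {2,3,4,5}->{}
So after all 4 constraints: D(V) = {}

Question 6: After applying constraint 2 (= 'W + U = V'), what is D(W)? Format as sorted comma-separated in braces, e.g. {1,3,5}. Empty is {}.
Constraint 1 (U != V) on D(U)={2,3,4,5,6,7} D(V)={3,5,6,7}: no change
Constraint 2 (W + U = V) on D(W)={2,4,5,6,7} D(U)={2,3,4,5,6,7} D(V)={3,5,6,7}: W {2,4,5,6,7}->{2,4,5}; U {2,3,4,5,6,7}->{2,3,4,5}; V {3,5,6,7}->{5,6,7}
So after constraint 2: D(W) = {2,4,5}

Answer: {2,4,5}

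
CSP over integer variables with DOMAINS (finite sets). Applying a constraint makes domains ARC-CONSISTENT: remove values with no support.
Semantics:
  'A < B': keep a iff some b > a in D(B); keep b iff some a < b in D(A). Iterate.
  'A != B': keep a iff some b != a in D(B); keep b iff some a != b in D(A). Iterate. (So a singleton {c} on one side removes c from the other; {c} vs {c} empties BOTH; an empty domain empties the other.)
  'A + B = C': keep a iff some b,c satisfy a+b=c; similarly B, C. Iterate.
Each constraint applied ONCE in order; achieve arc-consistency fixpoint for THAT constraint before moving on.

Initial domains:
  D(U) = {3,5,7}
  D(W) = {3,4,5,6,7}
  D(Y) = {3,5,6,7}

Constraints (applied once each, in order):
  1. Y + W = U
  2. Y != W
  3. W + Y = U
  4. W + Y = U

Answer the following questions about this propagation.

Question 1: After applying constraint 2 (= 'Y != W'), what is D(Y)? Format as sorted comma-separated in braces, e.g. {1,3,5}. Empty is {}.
Constraint 1 (Y + W = U) on D(Y)={3,5,6,7} D(W)={3,4,5,6,7} D(U)={3,5,7}: Y {3,5,6,7}->{3}; W {3,4,5,6,7}->{4}; U {3,5,7}->{7}
Constraint 2 (Y != W) on D(Y)={3} D(W)={4}: no change
So after constraint 2: D(Y) = {3}

Answer: {3}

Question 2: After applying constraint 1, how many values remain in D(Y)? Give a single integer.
Answer: 1

Derivation:
Constraint 1 (Y + W = U) on D(Y)={3,5,6,7} D(W)={3,4,5,6,7} D(U)={3,5,7}: Y {3,5,6,7}->{3}; W {3,4,5,6,7}->{4}; U {3,5,7}->{7}
So after constraint 1: D(Y)={3}, size = 1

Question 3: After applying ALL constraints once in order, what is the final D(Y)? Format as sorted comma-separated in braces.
Constraint 1 (Y + W = U) on D(Y)={3,5,6,7} D(W)={3,4,5,6,7} D(U)={3,5,7}: Y {3,5,6,7}->{3}; W {3,4,5,6,7}->{4}; U {3,5,7}->{7}
Constraint 2 (Y != W) on D(Y)={3} D(W)={4}: no change
Constraint 3 (W + Y = U) on D(W)={4} D(Y)={3} D(U)={7}: no change
Constraint 4 (W + Y = U) on D(W)={4} D(Y)={3} D(U)={7}: no change
So after all 4 constraints: D(Y) = {3}

Answer: {3}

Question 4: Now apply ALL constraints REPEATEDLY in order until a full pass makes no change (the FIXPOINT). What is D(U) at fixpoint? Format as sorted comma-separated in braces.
Answer: {7}

Derivation:
pass 0 (initial): D(U)={3,5,7}
pass 1: U {3,5,7}->{7}; W {3,4,5,6,7}->{4}; Y {3,5,6,7}->{3}
pass 2: no change
Fixpoint after 2 passes: D(U) = {7}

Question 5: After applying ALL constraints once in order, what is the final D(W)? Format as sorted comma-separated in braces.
Answer: {4}

Derivation:
Constraint 1 (Y + W = U) on D(Y)={3,5,6,7} D(W)={3,4,5,6,7} D(U)={3,5,7}: Y {3,5,6,7}->{3}; W {3,4,5,6,7}->{4}; U {3,5,7}->{7}
Constraint 2 (Y != W) on D(Y)={3} D(W)={4}: no change
Constraint 3 (W + Y = U) on D(W)={4} D(Y)={3} D(U)={7}: no change
Constraint 4 (W + Y = U) on D(W)={4} D(Y)={3} D(U)={7}: no change
So after all 4 constraints: D(W) = {4}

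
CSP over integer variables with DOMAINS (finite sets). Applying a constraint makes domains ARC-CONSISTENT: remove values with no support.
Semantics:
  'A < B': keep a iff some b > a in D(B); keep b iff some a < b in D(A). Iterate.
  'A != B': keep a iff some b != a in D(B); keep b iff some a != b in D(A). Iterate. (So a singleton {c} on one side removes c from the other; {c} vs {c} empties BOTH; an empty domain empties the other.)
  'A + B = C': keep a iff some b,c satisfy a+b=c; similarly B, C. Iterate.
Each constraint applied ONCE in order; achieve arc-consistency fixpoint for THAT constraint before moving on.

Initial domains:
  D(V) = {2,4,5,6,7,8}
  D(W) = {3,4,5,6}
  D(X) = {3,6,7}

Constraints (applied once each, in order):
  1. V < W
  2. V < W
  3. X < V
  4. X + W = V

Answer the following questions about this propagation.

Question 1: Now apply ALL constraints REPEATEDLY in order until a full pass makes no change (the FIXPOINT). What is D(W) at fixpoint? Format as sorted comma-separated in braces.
Answer: {}

Derivation:
pass 0 (initial): D(W)={3,4,5,6}
pass 1: V {2,4,5,6,7,8}->{}; W {3,4,5,6}->{}; X {3,6,7}->{}
pass 2: no change
Fixpoint after 2 passes: D(W) = {}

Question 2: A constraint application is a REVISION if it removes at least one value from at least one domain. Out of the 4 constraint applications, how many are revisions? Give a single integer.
Constraint 1 (V < W) on D(V)={2,4,5,6,7,8} D(W)={3,4,5,6}: V {2,4,5,6,7,8}->{2,4,5} => REVISION
Constraint 2 (V < W) on D(V)={2,4,5} D(W)={3,4,5,6}: no change => not a revision
Constraint 3 (X < V) on D(X)={3,6,7} D(V)={2,4,5}: X {3,6,7}->{3}; V {2,4,5}->{4,5} => REVISION
Constraint 4 (X + W = V) on D(X)={3} D(W)={3,4,5,6} D(V)={4,5}: X {3}->{}; W {3,4,5,6}->{}; V {4,5}->{} => REVISION
Total revisions = 3

Answer: 3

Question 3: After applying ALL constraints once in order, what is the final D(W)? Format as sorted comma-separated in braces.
Answer: {}

Derivation:
Constraint 1 (V < W) on D(V)={2,4,5,6,7,8} D(W)={3,4,5,6}: V {2,4,5,6,7,8}->{2,4,5}
Constraint 2 (V < W) on D(V)={2,4,5} D(W)={3,4,5,6}: no change
Constraint 3 (X < V) on D(X)={3,6,7} D(V)={2,4,5}: X {3,6,7}->{3}; V {2,4,5}->{4,5}
Constraint 4 (X + W = V) on D(X)={3} D(W)={3,4,5,6} D(V)={4,5}: X {3}->{}; W {3,4,5,6}->{}; V {4,5}->{}
So after all 4 constraints: D(W) = {}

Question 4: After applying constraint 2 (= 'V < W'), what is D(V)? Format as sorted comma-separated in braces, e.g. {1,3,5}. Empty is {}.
Answer: {2,4,5}

Derivation:
Constraint 1 (V < W) on D(V)={2,4,5,6,7,8} D(W)={3,4,5,6}: V {2,4,5,6,7,8}->{2,4,5}
Constraint 2 (V < W) on D(V)={2,4,5} D(W)={3,4,5,6}: no change
So after constraint 2: D(V) = {2,4,5}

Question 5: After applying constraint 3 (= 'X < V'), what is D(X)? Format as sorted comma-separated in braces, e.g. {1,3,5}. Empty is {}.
Answer: {3}

Derivation:
Constraint 1 (V < W) on D(V)={2,4,5,6,7,8} D(W)={3,4,5,6}: V {2,4,5,6,7,8}->{2,4,5}
Constraint 2 (V < W) on D(V)={2,4,5} D(W)={3,4,5,6}: no change
Constraint 3 (X < V) on D(X)={3,6,7} D(V)={2,4,5}: X {3,6,7}->{3}; V {2,4,5}->{4,5}
So after constraint 3: D(X) = {3}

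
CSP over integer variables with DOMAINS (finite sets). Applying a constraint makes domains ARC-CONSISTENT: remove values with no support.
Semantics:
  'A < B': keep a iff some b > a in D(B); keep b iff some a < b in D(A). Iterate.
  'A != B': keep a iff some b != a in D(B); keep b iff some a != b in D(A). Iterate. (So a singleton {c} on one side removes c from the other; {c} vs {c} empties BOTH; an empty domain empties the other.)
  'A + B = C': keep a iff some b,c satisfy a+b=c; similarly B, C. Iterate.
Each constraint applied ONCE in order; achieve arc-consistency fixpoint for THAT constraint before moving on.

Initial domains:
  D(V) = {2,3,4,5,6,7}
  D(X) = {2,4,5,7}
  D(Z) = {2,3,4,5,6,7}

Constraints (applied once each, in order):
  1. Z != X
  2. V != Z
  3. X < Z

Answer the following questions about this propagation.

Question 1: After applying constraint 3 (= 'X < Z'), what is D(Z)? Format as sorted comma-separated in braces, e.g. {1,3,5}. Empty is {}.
Answer: {3,4,5,6,7}

Derivation:
Constraint 1 (Z != X) on D(Z)={2,3,4,5,6,7} D(X)={2,4,5,7}: no change
Constraint 2 (V != Z) on D(V)={2,3,4,5,6,7} D(Z)={2,3,4,5,6,7}: no change
Constraint 3 (X < Z) on D(X)={2,4,5,7} D(Z)={2,3,4,5,6,7}: X {2,4,5,7}->{2,4,5}; Z {2,3,4,5,6,7}->{3,4,5,6,7}
So after constraint 3: D(Z) = {3,4,5,6,7}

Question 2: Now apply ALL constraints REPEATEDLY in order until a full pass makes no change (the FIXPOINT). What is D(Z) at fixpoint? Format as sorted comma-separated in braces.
Answer: {3,4,5,6,7}

Derivation:
pass 0 (initial): D(Z)={2,3,4,5,6,7}
pass 1: X {2,4,5,7}->{2,4,5}; Z {2,3,4,5,6,7}->{3,4,5,6,7}
pass 2: no change
Fixpoint after 2 passes: D(Z) = {3,4,5,6,7}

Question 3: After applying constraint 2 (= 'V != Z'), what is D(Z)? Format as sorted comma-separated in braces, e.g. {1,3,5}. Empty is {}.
Answer: {2,3,4,5,6,7}

Derivation:
Constraint 1 (Z != X) on D(Z)={2,3,4,5,6,7} D(X)={2,4,5,7}: no change
Constraint 2 (V != Z) on D(V)={2,3,4,5,6,7} D(Z)={2,3,4,5,6,7}: no change
So after constraint 2: D(Z) = {2,3,4,5,6,7}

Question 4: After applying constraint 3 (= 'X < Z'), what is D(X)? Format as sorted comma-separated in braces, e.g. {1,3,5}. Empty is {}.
Answer: {2,4,5}

Derivation:
Constraint 1 (Z != X) on D(Z)={2,3,4,5,6,7} D(X)={2,4,5,7}: no change
Constraint 2 (V != Z) on D(V)={2,3,4,5,6,7} D(Z)={2,3,4,5,6,7}: no change
Constraint 3 (X < Z) on D(X)={2,4,5,7} D(Z)={2,3,4,5,6,7}: X {2,4,5,7}->{2,4,5}; Z {2,3,4,5,6,7}->{3,4,5,6,7}
So after constraint 3: D(X) = {2,4,5}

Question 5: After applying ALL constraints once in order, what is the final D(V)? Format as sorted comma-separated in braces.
Constraint 1 (Z != X) on D(Z)={2,3,4,5,6,7} D(X)={2,4,5,7}: no change
Constraint 2 (V != Z) on D(V)={2,3,4,5,6,7} D(Z)={2,3,4,5,6,7}: no change
Constraint 3 (X < Z) on D(X)={2,4,5,7} D(Z)={2,3,4,5,6,7}: X {2,4,5,7}->{2,4,5}; Z {2,3,4,5,6,7}->{3,4,5,6,7}
So after all 3 constraints: D(V) = {2,3,4,5,6,7}

Answer: {2,3,4,5,6,7}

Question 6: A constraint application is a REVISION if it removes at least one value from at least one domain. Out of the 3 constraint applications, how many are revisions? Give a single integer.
Constraint 1 (Z != X) on D(Z)={2,3,4,5,6,7} D(X)={2,4,5,7}: no change => not a revision
Constraint 2 (V != Z) on D(V)={2,3,4,5,6,7} D(Z)={2,3,4,5,6,7}: no change => not a revision
Constraint 3 (X < Z) on D(X)={2,4,5,7} D(Z)={2,3,4,5,6,7}: X {2,4,5,7}->{2,4,5}; Z {2,3,4,5,6,7}->{3,4,5,6,7} => REVISION
Total revisions = 1

Answer: 1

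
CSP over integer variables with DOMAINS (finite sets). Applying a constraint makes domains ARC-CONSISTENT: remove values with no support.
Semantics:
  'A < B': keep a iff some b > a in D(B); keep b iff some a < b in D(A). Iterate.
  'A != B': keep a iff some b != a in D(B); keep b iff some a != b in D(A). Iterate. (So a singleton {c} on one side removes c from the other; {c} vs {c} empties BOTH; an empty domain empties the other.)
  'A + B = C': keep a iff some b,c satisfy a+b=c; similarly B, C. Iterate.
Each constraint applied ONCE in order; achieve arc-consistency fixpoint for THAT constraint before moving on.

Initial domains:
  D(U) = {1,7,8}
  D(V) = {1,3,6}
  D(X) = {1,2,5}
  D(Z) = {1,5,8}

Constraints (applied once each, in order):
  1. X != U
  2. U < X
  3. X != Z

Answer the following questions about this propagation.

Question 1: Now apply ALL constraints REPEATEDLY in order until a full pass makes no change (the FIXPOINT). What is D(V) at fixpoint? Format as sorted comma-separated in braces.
Answer: {1,3,6}

Derivation:
pass 0 (initial): D(V)={1,3,6}
pass 1: U {1,7,8}->{1}; X {1,2,5}->{2,5}
pass 2: no change
Fixpoint after 2 passes: D(V) = {1,3,6}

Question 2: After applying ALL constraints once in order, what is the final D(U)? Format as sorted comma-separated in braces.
Constraint 1 (X != U) on D(X)={1,2,5} D(U)={1,7,8}: no change
Constraint 2 (U < X) on D(U)={1,7,8} D(X)={1,2,5}: U {1,7,8}->{1}; X {1,2,5}->{2,5}
Constraint 3 (X != Z) on D(X)={2,5} D(Z)={1,5,8}: no change
So after all 3 constraints: D(U) = {1}

Answer: {1}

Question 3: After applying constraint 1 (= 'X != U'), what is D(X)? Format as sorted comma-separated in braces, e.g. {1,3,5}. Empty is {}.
Constraint 1 (X != U) on D(X)={1,2,5} D(U)={1,7,8}: no change
So after constraint 1: D(X) = {1,2,5}

Answer: {1,2,5}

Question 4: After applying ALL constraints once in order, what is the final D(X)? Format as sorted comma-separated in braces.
Constraint 1 (X != U) on D(X)={1,2,5} D(U)={1,7,8}: no change
Constraint 2 (U < X) on D(U)={1,7,8} D(X)={1,2,5}: U {1,7,8}->{1}; X {1,2,5}->{2,5}
Constraint 3 (X != Z) on D(X)={2,5} D(Z)={1,5,8}: no change
So after all 3 constraints: D(X) = {2,5}

Answer: {2,5}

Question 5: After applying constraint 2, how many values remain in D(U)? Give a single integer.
Answer: 1

Derivation:
Constraint 1 (X != U) on D(X)={1,2,5} D(U)={1,7,8}: no change
Constraint 2 (U < X) on D(U)={1,7,8} D(X)={1,2,5}: U {1,7,8}->{1}; X {1,2,5}->{2,5}
So after constraint 2: D(U)={1}, size = 1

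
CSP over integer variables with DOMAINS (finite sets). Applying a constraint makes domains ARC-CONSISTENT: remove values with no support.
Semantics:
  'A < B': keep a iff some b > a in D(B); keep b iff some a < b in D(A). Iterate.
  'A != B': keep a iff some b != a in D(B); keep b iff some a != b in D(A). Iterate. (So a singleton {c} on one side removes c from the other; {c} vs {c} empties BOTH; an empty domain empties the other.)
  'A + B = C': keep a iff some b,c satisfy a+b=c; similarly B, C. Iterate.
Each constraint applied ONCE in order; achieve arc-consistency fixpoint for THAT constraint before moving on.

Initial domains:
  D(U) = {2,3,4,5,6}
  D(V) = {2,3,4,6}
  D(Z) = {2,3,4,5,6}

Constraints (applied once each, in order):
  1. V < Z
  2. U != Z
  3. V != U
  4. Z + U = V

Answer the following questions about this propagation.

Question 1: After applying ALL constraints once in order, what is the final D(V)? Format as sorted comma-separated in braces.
Answer: {}

Derivation:
Constraint 1 (V < Z) on D(V)={2,3,4,6} D(Z)={2,3,4,5,6}: V {2,3,4,6}->{2,3,4}; Z {2,3,4,5,6}->{3,4,5,6}
Constraint 2 (U != Z) on D(U)={2,3,4,5,6} D(Z)={3,4,5,6}: no change
Constraint 3 (V != U) on D(V)={2,3,4} D(U)={2,3,4,5,6}: no change
Constraint 4 (Z + U = V) on D(Z)={3,4,5,6} D(U)={2,3,4,5,6} D(V)={2,3,4}: Z {3,4,5,6}->{}; U {2,3,4,5,6}->{}; V {2,3,4}->{}
So after all 4 constraints: D(V) = {}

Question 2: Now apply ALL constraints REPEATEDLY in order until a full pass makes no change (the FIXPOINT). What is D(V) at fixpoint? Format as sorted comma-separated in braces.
pass 0 (initial): D(V)={2,3,4,6}
pass 1: U {2,3,4,5,6}->{}; V {2,3,4,6}->{}; Z {2,3,4,5,6}->{}
pass 2: no change
Fixpoint after 2 passes: D(V) = {}

Answer: {}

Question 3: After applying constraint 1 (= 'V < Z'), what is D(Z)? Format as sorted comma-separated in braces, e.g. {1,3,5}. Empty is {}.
Constraint 1 (V < Z) on D(V)={2,3,4,6} D(Z)={2,3,4,5,6}: V {2,3,4,6}->{2,3,4}; Z {2,3,4,5,6}->{3,4,5,6}
So after constraint 1: D(Z) = {3,4,5,6}

Answer: {3,4,5,6}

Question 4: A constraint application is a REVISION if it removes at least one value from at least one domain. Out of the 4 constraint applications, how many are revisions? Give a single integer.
Constraint 1 (V < Z) on D(V)={2,3,4,6} D(Z)={2,3,4,5,6}: V {2,3,4,6}->{2,3,4}; Z {2,3,4,5,6}->{3,4,5,6} => REVISION
Constraint 2 (U != Z) on D(U)={2,3,4,5,6} D(Z)={3,4,5,6}: no change => not a revision
Constraint 3 (V != U) on D(V)={2,3,4} D(U)={2,3,4,5,6}: no change => not a revision
Constraint 4 (Z + U = V) on D(Z)={3,4,5,6} D(U)={2,3,4,5,6} D(V)={2,3,4}: Z {3,4,5,6}->{}; U {2,3,4,5,6}->{}; V {2,3,4}->{} => REVISION
Total revisions = 2

Answer: 2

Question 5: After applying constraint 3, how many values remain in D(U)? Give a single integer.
Constraint 1 (V < Z) on D(V)={2,3,4,6} D(Z)={2,3,4,5,6}: V {2,3,4,6}->{2,3,4}; Z {2,3,4,5,6}->{3,4,5,6}
Constraint 2 (U != Z) on D(U)={2,3,4,5,6} D(Z)={3,4,5,6}: no change
Constraint 3 (V != U) on D(V)={2,3,4} D(U)={2,3,4,5,6}: no change
So after constraint 3: D(U)={2,3,4,5,6}, size = 5

Answer: 5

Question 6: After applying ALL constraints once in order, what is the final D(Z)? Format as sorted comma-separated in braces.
Constraint 1 (V < Z) on D(V)={2,3,4,6} D(Z)={2,3,4,5,6}: V {2,3,4,6}->{2,3,4}; Z {2,3,4,5,6}->{3,4,5,6}
Constraint 2 (U != Z) on D(U)={2,3,4,5,6} D(Z)={3,4,5,6}: no change
Constraint 3 (V != U) on D(V)={2,3,4} D(U)={2,3,4,5,6}: no change
Constraint 4 (Z + U = V) on D(Z)={3,4,5,6} D(U)={2,3,4,5,6} D(V)={2,3,4}: Z {3,4,5,6}->{}; U {2,3,4,5,6}->{}; V {2,3,4}->{}
So after all 4 constraints: D(Z) = {}

Answer: {}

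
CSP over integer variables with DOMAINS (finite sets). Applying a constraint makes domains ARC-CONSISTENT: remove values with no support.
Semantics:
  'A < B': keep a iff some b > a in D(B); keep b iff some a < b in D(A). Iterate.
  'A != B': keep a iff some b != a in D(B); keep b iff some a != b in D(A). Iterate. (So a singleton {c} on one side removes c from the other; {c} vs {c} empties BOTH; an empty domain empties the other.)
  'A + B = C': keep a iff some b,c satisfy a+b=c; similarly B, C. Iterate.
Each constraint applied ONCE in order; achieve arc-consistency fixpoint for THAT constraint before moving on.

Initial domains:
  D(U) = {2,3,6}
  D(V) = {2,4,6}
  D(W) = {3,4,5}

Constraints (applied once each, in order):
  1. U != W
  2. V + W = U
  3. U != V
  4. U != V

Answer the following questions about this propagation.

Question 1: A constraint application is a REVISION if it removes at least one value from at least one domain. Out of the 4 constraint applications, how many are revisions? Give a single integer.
Answer: 1

Derivation:
Constraint 1 (U != W) on D(U)={2,3,6} D(W)={3,4,5}: no change => not a revision
Constraint 2 (V + W = U) on D(V)={2,4,6} D(W)={3,4,5} D(U)={2,3,6}: V {2,4,6}->{2}; W {3,4,5}->{4}; U {2,3,6}->{6} => REVISION
Constraint 3 (U != V) on D(U)={6} D(V)={2}: no change => not a revision
Constraint 4 (U != V) on D(U)={6} D(V)={2}: no change => not a revision
Total revisions = 1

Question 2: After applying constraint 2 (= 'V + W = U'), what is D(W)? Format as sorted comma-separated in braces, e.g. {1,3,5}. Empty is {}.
Answer: {4}

Derivation:
Constraint 1 (U != W) on D(U)={2,3,6} D(W)={3,4,5}: no change
Constraint 2 (V + W = U) on D(V)={2,4,6} D(W)={3,4,5} D(U)={2,3,6}: V {2,4,6}->{2}; W {3,4,5}->{4}; U {2,3,6}->{6}
So after constraint 2: D(W) = {4}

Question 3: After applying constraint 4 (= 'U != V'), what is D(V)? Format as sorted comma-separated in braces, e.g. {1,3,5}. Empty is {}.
Constraint 1 (U != W) on D(U)={2,3,6} D(W)={3,4,5}: no change
Constraint 2 (V + W = U) on D(V)={2,4,6} D(W)={3,4,5} D(U)={2,3,6}: V {2,4,6}->{2}; W {3,4,5}->{4}; U {2,3,6}->{6}
Constraint 3 (U != V) on D(U)={6} D(V)={2}: no change
Constraint 4 (U != V) on D(U)={6} D(V)={2}: no change
So after constraint 4: D(V) = {2}

Answer: {2}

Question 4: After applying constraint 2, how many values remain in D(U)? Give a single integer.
Answer: 1

Derivation:
Constraint 1 (U != W) on D(U)={2,3,6} D(W)={3,4,5}: no change
Constraint 2 (V + W = U) on D(V)={2,4,6} D(W)={3,4,5} D(U)={2,3,6}: V {2,4,6}->{2}; W {3,4,5}->{4}; U {2,3,6}->{6}
So after constraint 2: D(U)={6}, size = 1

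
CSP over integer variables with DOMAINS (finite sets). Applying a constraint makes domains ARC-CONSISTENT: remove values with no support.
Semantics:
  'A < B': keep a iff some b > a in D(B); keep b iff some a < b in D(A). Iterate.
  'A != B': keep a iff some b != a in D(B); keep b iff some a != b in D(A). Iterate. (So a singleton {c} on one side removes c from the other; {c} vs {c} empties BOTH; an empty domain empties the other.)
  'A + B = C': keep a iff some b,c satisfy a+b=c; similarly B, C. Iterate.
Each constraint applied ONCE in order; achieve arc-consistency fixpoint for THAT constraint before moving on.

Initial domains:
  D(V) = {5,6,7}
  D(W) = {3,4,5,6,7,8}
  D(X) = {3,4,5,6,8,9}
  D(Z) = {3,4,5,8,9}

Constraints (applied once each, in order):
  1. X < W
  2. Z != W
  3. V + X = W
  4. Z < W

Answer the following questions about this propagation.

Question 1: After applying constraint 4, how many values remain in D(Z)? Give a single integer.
Answer: 3

Derivation:
Constraint 1 (X < W) on D(X)={3,4,5,6,8,9} D(W)={3,4,5,6,7,8}: X {3,4,5,6,8,9}->{3,4,5,6}; W {3,4,5,6,7,8}->{4,5,6,7,8}
Constraint 2 (Z != W) on D(Z)={3,4,5,8,9} D(W)={4,5,6,7,8}: no change
Constraint 3 (V + X = W) on D(V)={5,6,7} D(X)={3,4,5,6} D(W)={4,5,6,7,8}: V {5,6,7}->{5}; X {3,4,5,6}->{3}; W {4,5,6,7,8}->{8}
Constraint 4 (Z < W) on D(Z)={3,4,5,8,9} D(W)={8}: Z {3,4,5,8,9}->{3,4,5}
So after constraint 4: D(Z)={3,4,5}, size = 3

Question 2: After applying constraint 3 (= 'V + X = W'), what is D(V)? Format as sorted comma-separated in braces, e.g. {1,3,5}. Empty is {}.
Answer: {5}

Derivation:
Constraint 1 (X < W) on D(X)={3,4,5,6,8,9} D(W)={3,4,5,6,7,8}: X {3,4,5,6,8,9}->{3,4,5,6}; W {3,4,5,6,7,8}->{4,5,6,7,8}
Constraint 2 (Z != W) on D(Z)={3,4,5,8,9} D(W)={4,5,6,7,8}: no change
Constraint 3 (V + X = W) on D(V)={5,6,7} D(X)={3,4,5,6} D(W)={4,5,6,7,8}: V {5,6,7}->{5}; X {3,4,5,6}->{3}; W {4,5,6,7,8}->{8}
So after constraint 3: D(V) = {5}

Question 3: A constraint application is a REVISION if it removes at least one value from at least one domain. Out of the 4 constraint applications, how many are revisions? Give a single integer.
Constraint 1 (X < W) on D(X)={3,4,5,6,8,9} D(W)={3,4,5,6,7,8}: X {3,4,5,6,8,9}->{3,4,5,6}; W {3,4,5,6,7,8}->{4,5,6,7,8} => REVISION
Constraint 2 (Z != W) on D(Z)={3,4,5,8,9} D(W)={4,5,6,7,8}: no change => not a revision
Constraint 3 (V + X = W) on D(V)={5,6,7} D(X)={3,4,5,6} D(W)={4,5,6,7,8}: V {5,6,7}->{5}; X {3,4,5,6}->{3}; W {4,5,6,7,8}->{8} => REVISION
Constraint 4 (Z < W) on D(Z)={3,4,5,8,9} D(W)={8}: Z {3,4,5,8,9}->{3,4,5} => REVISION
Total revisions = 3

Answer: 3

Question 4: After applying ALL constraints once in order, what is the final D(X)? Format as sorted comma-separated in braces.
Answer: {3}

Derivation:
Constraint 1 (X < W) on D(X)={3,4,5,6,8,9} D(W)={3,4,5,6,7,8}: X {3,4,5,6,8,9}->{3,4,5,6}; W {3,4,5,6,7,8}->{4,5,6,7,8}
Constraint 2 (Z != W) on D(Z)={3,4,5,8,9} D(W)={4,5,6,7,8}: no change
Constraint 3 (V + X = W) on D(V)={5,6,7} D(X)={3,4,5,6} D(W)={4,5,6,7,8}: V {5,6,7}->{5}; X {3,4,5,6}->{3}; W {4,5,6,7,8}->{8}
Constraint 4 (Z < W) on D(Z)={3,4,5,8,9} D(W)={8}: Z {3,4,5,8,9}->{3,4,5}
So after all 4 constraints: D(X) = {3}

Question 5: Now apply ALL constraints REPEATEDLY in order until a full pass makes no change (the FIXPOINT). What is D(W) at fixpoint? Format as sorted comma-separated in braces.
pass 0 (initial): D(W)={3,4,5,6,7,8}
pass 1: V {5,6,7}->{5}; W {3,4,5,6,7,8}->{8}; X {3,4,5,6,8,9}->{3}; Z {3,4,5,8,9}->{3,4,5}
pass 2: no change
Fixpoint after 2 passes: D(W) = {8}

Answer: {8}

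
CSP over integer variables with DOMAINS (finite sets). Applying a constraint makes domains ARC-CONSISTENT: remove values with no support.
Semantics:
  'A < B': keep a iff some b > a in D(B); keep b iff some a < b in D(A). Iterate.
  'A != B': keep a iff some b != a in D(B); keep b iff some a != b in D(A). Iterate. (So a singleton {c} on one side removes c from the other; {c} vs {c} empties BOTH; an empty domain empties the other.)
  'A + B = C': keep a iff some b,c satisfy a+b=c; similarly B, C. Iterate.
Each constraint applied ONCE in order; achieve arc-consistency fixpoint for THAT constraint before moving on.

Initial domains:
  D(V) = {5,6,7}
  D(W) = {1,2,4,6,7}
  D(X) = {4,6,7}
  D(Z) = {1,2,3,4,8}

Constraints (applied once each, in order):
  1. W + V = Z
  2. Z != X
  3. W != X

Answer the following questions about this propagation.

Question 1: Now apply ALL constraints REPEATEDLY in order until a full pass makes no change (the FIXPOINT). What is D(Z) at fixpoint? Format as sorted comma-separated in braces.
pass 0 (initial): D(Z)={1,2,3,4,8}
pass 1: V {5,6,7}->{6,7}; W {1,2,4,6,7}->{1,2}; Z {1,2,3,4,8}->{8}
pass 2: no change
Fixpoint after 2 passes: D(Z) = {8}

Answer: {8}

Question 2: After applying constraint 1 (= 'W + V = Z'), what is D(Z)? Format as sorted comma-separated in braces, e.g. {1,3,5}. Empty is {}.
Constraint 1 (W + V = Z) on D(W)={1,2,4,6,7} D(V)={5,6,7} D(Z)={1,2,3,4,8}: W {1,2,4,6,7}->{1,2}; V {5,6,7}->{6,7}; Z {1,2,3,4,8}->{8}
So after constraint 1: D(Z) = {8}

Answer: {8}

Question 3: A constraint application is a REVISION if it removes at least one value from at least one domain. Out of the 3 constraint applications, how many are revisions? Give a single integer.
Constraint 1 (W + V = Z) on D(W)={1,2,4,6,7} D(V)={5,6,7} D(Z)={1,2,3,4,8}: W {1,2,4,6,7}->{1,2}; V {5,6,7}->{6,7}; Z {1,2,3,4,8}->{8} => REVISION
Constraint 2 (Z != X) on D(Z)={8} D(X)={4,6,7}: no change => not a revision
Constraint 3 (W != X) on D(W)={1,2} D(X)={4,6,7}: no change => not a revision
Total revisions = 1

Answer: 1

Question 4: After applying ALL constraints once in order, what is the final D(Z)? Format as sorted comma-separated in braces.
Constraint 1 (W + V = Z) on D(W)={1,2,4,6,7} D(V)={5,6,7} D(Z)={1,2,3,4,8}: W {1,2,4,6,7}->{1,2}; V {5,6,7}->{6,7}; Z {1,2,3,4,8}->{8}
Constraint 2 (Z != X) on D(Z)={8} D(X)={4,6,7}: no change
Constraint 3 (W != X) on D(W)={1,2} D(X)={4,6,7}: no change
So after all 3 constraints: D(Z) = {8}

Answer: {8}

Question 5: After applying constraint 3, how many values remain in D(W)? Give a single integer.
Answer: 2

Derivation:
Constraint 1 (W + V = Z) on D(W)={1,2,4,6,7} D(V)={5,6,7} D(Z)={1,2,3,4,8}: W {1,2,4,6,7}->{1,2}; V {5,6,7}->{6,7}; Z {1,2,3,4,8}->{8}
Constraint 2 (Z != X) on D(Z)={8} D(X)={4,6,7}: no change
Constraint 3 (W != X) on D(W)={1,2} D(X)={4,6,7}: no change
So after constraint 3: D(W)={1,2}, size = 2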